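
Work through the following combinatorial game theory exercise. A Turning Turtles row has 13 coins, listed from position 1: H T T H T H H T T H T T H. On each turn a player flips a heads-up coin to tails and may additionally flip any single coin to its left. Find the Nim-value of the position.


Coins: H T T H T H H T T H T T H
Key fact: a single head at position k behaves exactly like a Nim heap of size k (turning it to T and optionally flipping a coin at j < k corresponds to moving the heap from k to j, or to 0), and heads combine as a disjunctive sum (two heads at the same place would cancel, matching j XOR j = 0). So the Nim-value is the XOR of the 1-indexed positions of the heads.
Face-up positions (1-indexed): [1, 4, 6, 7, 10, 13]
XOR 0 with 1: 0 XOR 1 = 1
XOR 1 with 4: 1 XOR 4 = 5
XOR 5 with 6: 5 XOR 6 = 3
XOR 3 with 7: 3 XOR 7 = 4
XOR 4 with 10: 4 XOR 10 = 14
XOR 14 with 13: 14 XOR 13 = 3
Nim-value = 3

3


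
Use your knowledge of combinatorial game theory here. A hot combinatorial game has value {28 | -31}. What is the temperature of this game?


The game is {28 | -31}, a switch {a | b} with numbers a > b.
Cooling {a | b} by t gives {a - t | b + t}, which stops being hot when a - t = b + t, i.e. at t = (a - b)/2. So the temperature of a switch is (a - b)/2.
Temperature = (Left option - Right option) / 2
= (28 - (-31)) / 2
= 59 / 2
= 59/2

59/2


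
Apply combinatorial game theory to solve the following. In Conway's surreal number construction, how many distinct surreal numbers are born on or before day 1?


Day 0: {|} = 0 is born. Count = 1.
Day n: the number of surreal numbers born by day n is 2^(n+1) - 1.
By day 0: 2^1 - 1 = 1
By day 1: 2^2 - 1 = 3
By day 1: 3 surreal numbers.

3


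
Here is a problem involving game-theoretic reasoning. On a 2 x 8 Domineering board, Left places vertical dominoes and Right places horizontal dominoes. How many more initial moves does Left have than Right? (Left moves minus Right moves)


Board is 2 x 8 (rows x cols).
Left (vertical) placements: (rows-1) * cols = 1 * 8 = 8
Right (horizontal) placements: rows * (cols-1) = 2 * 7 = 14
Advantage = Left - Right = 8 - 14 = -6

-6


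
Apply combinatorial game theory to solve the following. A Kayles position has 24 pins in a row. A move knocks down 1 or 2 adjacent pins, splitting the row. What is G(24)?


Kayles: a move removes 1 or 2 adjacent pins from a contiguous row.
Removing pins from a row of k leaves two independent rows (a, b) with a + b = k - 1 (one pin) or a + b = k - 2 (two pins); an end removal gives a = 0.
By Sprague-Grundy, G(k) = mex{ G(a) XOR G(b) } over all these splits. G(0) = 0.
G(1): splits (0,0):0^0=0 -> mex({0}) = 1
G(2): splits (0,1):0^1=1 (0,0):0^0=0 -> mex({0, 1}) = 2
G(3): splits (0,2):0^2=2 (1,1):1^1=0 (0,1):0^1=1 -> mex({0, 1, 2}) = 3
G(4): splits (0,3):0^3=3 (1,2):1^2=3 (0,2):0^2=2 (1,1):1^1=0 -> mex({0, 2, 3}) = 1
G(5): splits (0,4):0^1=1 (1,3):1^3=2 (2,2):2^2=0 (0,3):0^3=3 (1,2):1^2=3 -> mex({0, 1, 2, 3}) = 4
G(6) = mex({0, 1, 2, 4}) = 3
G(7) = mex({0, 1, 3, 4, 5}) = 2
G(8) = mex({0, 2, 3, 5, 6}) = 1
G(9) = mex({0, 1, 2, 3, 6, 7}) = 4
G(10) = mex({0, 1, 3, 4, 5, 7}) = 2
G(11) = mex({0, 1, 2, 3, 4, 5}) = 6
G(12) = mex({0, 1, 2, 3, 5, 6, 7}) = 4
G(13) = mex({0, 2, 3, 4, 6, 7}) = 1
G(14) = mex({0, 1, 4, 5, 6, 7}) = 2
G(15) = mex({0, 1, 2, 3, 4, 5, 6}) = 7
G(16) = mex({0, 2, 3, 5, 6, 7}) = 1
G(17) = mex({0, 1, 2, 3, 5, 6, 7}) = 4
G(18) = mex({0, 1, 2, 4, 5, 6}) = 3
G(19) = mex({0, 1, 3, 4, 5, 7}) = 2
G(20) = mex({0, 2, 3, 4, 5, 6, 7}) = 1
G(21) = mex({0, 1, 2, 3, 5, 6, 7}) = 4
G(22) = mex({0, 1, 2, 3, 4, 5, 7}) = 6
G(23) = mex({0, 1, 2, 3, 4, 5, 6}) = 7
G(24) = mex({0, 1, 2, 3, 5, 6, 7}) = 4
Therefore G(24) = 4.

4


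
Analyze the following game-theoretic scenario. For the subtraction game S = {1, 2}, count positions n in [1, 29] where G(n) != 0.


Subtraction set S = {1, 2}, so G(n) = n mod 3.
G(n) = 0 when n is a multiple of 3.
Multiples of 3 in [1, 29]: 9
N-positions (nonzero Grundy) = 29 - 9 = 20

20


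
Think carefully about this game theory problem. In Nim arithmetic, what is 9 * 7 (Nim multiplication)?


Nim multiplication is bilinear over XOR: (u XOR v) * w = (u*w) XOR (v*w).
So we split each operand into its bit components and XOR the pairwise Nim products.
9 = 1 + 8 (as XOR of powers of 2).
7 = 1 + 2 + 4 (as XOR of powers of 2).
Using the standard Nim-product table on single bits:
  2*2 = 3,   2*4 = 8,   2*8 = 12,
  4*4 = 6,   4*8 = 11,  8*8 = 13,
and  1*x = x (identity), k*l = l*k (commutative).
Pairwise Nim products:
  1 * 1 = 1
  1 * 2 = 2
  1 * 4 = 4
  8 * 1 = 8
  8 * 2 = 12
  8 * 4 = 11
XOR them: 1 XOR 2 XOR 4 XOR 8 XOR 12 XOR 11 = 8.
Result: 9 * 7 = 8 (in Nim).

8


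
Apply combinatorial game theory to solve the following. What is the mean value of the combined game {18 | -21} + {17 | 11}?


G1 = {18 | -21}, G2 = {17 | 11}
Each is a switch {a | b} with numbers a > b; its mean value is (a + b)/2, and mean value is additive over game sums: m(G1 + G2) = m(G1) + m(G2).
Mean of G1 = (18 + (-21))/2 = -3/2 = -3/2
Mean of G2 = (17 + (11))/2 = 28/2 = 14
Mean of G1 + G2 = -3/2 + 14 = 25/2

25/2


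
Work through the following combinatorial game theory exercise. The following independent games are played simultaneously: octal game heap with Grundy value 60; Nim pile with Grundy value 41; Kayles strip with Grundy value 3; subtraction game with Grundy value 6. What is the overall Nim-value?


By the Sprague-Grundy theorem, the Grundy value of a sum of games is the XOR of individual Grundy values.
octal game heap: Grundy value = 60. Running XOR: 0 XOR 60 = 60
Nim pile: Grundy value = 41. Running XOR: 60 XOR 41 = 21
Kayles strip: Grundy value = 3. Running XOR: 21 XOR 3 = 22
subtraction game: Grundy value = 6. Running XOR: 22 XOR 6 = 16
The combined Grundy value is 16.

16


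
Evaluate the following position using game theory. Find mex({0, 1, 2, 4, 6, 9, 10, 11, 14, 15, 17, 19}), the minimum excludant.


Set = {0, 1, 2, 4, 6, 9, 10, 11, 14, 15, 17, 19}
0 is in the set.
1 is in the set.
2 is in the set.
3 is NOT in the set. This is the mex.
mex = 3

3


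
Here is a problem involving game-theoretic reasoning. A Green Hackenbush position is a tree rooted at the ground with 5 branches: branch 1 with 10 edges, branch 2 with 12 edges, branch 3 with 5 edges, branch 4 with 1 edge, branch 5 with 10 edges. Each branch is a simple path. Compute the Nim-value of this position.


The tree has 5 branches from the ground vertex.
In Green Hackenbush, the Nim-value of a simple path of length k is k.
Branch 1: length 10, Nim-value = 10
Branch 2: length 12, Nim-value = 12
Branch 3: length 5, Nim-value = 5
Branch 4: length 1, Nim-value = 1
Branch 5: length 10, Nim-value = 10
Total Nim-value = XOR of all branch values:
0 XOR 10 = 10
10 XOR 12 = 6
6 XOR 5 = 3
3 XOR 1 = 2
2 XOR 10 = 8
Nim-value of the tree = 8

8


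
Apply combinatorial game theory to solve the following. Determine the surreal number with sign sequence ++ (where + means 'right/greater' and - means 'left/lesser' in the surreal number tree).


Sign expansion: ++
Rule: track bounds (lo, hi), initially (-inf, +inf). On '+', the current value becomes lo and we move to the simplest number in (value, hi): value + 1 if hi = +inf, otherwise the midpoint (value + hi)/2. On '-', the current value becomes hi and we move to value - 1 if lo = -inf, otherwise the midpoint (lo + value)/2.
Start at 0.
Step 1: sign = +, move right. Bounds: (0, +inf). Value = 1
Step 2: sign = +, move right. Bounds: (1, +inf). Value = 2
The surreal number with sign expansion ++ is 2.

2


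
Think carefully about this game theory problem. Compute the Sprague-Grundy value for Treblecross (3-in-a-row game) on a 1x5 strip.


Treblecross: place X on empty cells; 3-in-a-row wins.
Playing within two cells of an existing X lets the opponent win at once, so sensible play treats the cells i-2..i+2 around each X as dead. The player left with no safe cell loses, so this is a normal-play take-away game on strips of safe cells.
Placing X at cell i (0-indexed) of a strip of k safe cells leaves independent strips of sizes max(0, i-2) and max(0, k-i-3). Hence G(k) = mex{ G(max(0,i-2)) XOR G(max(0,k-i-3)) : 0 <= i < k }, with G(0) = 0.
G(1): splits (0,0):0^0=0 -> mex({0}) = 1
G(2): splits (0,0):0^0=0 -> mex({0}) = 1
G(3): splits (0,0):0^0=0 -> mex({0}) = 1
G(4): splits (0,1):0^1=1 (0,0):0^0=0 -> mex({0, 1}) = 2
G(5): splits (0,2):0^1=1 (0,1):0^1=1 (0,0):0^0=0 -> mex({0, 1}) = 2
Therefore G(5) = 2.

2


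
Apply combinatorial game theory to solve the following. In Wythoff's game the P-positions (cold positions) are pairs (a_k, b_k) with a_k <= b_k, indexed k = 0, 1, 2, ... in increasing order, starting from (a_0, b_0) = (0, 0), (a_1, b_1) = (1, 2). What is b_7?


By Wythoff's theorem, a_k = floor(k * phi) and b_k = floor(k * phi^2) = a_k + k, where phi = (1 + sqrt(5))/2 is the golden ratio.
phi = (1 + sqrt(5))/2 = 1.618034
phi^2 = phi + 1 = 2.618034
k = 7
k * phi^2 = 7 * 2.618034 = 18.326238
b_7 = floor(k * phi^2) = 18 (check: a_7 + k = 11 + 7 = 18)

18


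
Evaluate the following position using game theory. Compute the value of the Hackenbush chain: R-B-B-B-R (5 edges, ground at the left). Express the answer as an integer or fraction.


Edges (from ground): R-B-B-B-R
By Berlekamp's sign-expansion rule, a Blue-Red Hackenbush stalk has the value of the surreal number whose sign sequence is the edge sequence with B -> + and R -> -.
Sign sequence: -+++-
Trace the sign expansion in the surreal number tree, starting from 0:
Edge 1: R (sign -) -> bounds (-inf, 0), value = -1
Edge 2: B (sign +) -> bounds (-1, 0), value = -1/2
Edge 3: B (sign +) -> bounds (-1/2, 0), value = -1/4
Edge 4: B (sign +) -> bounds (-1/4, 0), value = -1/8
Edge 5: R (sign -) -> bounds (-1/4, -1/8), value = -3/16
Game value = -3/16

-3/16


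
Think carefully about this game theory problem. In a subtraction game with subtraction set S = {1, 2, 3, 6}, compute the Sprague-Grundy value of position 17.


The subtraction set is S = {1, 2, 3, 6}.
G(k) = mex{ G(k - s) : s in S, s <= k }. We compute iteratively: G(0) = 0.
G(1) = mex({0}) = 1
G(2) = mex({0, 1}) = 2
G(3) = mex({0, 1, 2}) = 3
G(4) = mex({1, 2, 3}) = 0
G(5) = mex({0, 2, 3}) = 1
G(6) = mex({0, 1, 3}) = 2
G(7) = mex({0, 1, 2}) = 3
G(8) = mex({1, 2, 3}) = 0
G(9) = mex({0, 2, 3}) = 1
Observe that G(4)..G(9) = 0, 1, 2, 3, 0, 1 repeats G(0)..G(5) = 0, 1, 2, 3, 0, 1.
For k >= max(S) = 6, G(k) is determined by the previous 6 values G(k-6)..G(k-1); a window of 6 consecutive values has recurred shifted by 4, so by induction G(k + 4) = G(k) for all k >= 0: the sequence is periodic from the start with period 4.
One period: G(0..3) = 0, 1, 2, 3.
17 mod 4 = 1, so G(17) = G(1) = 1.

1


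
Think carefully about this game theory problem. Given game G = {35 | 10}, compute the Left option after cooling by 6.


Original game: {35 | 10} (a switch {a | b} with a > b).
Cooling by t (for t below the temperature (a - b)/2 = 25/2) taxes each move by t: {a | b} cooled by t is {a - t | b + t}.
Cooling amount: t = 6
Cooled Left option: 35 - 6 = 29
Cooled Right option: 10 + 6 = 16
Cooled game: {29 | 16}
Left option = 29

29


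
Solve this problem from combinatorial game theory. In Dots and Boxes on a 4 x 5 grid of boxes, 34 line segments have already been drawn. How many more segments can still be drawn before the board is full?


Grid: 4 x 5 boxes, i.e. 5 rows and 6 columns of dots.
Horizontal edges: (rows + 1) * cols = 5 * 5 = 25
Vertical edges: rows * (cols + 1) = 4 * 6 = 24
Total edges: 25 + 24 = 49
Edges drawn: 34
Remaining: 49 - 34 = 15

15


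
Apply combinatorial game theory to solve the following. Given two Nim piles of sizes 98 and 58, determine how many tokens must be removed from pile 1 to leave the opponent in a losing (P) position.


Piles: 98 and 58
Current XOR: 98 XOR 58 = 88 (non-zero, so this is an N-position).
To make the XOR zero, we need to find a move that balances the piles.
For pile 1 (size 98): target = 98 XOR 88 = 58
We reduce pile 1 from 98 to 58.
Tokens removed: 98 - 58 = 40
Verification: 58 XOR 58 = 0

40


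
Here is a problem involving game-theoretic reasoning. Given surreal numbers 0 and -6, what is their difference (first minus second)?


x = 0, y = -6
x - y = 0 - -6 = 6

6


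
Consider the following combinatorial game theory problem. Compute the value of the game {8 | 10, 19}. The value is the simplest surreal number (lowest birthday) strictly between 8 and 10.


Left options: {8}, max = 8
Right options: {10, 19}, min = 10
All options are numbers and max(Left) < min(Right), so by the simplicity theorem the value is the simplest (earliest-born) number strictly between 8 and 10.
The only integer strictly between 8 and 10 is 9.
No non-integer in the interval can be simpler: if x is a non-integer in the interval, then floor(x) or ceil(x) also lies in the interval (the interval contains an integer), and both are proper prefixes of x's sign expansion, i.e. born earlier. So the game value is 9.
Game value = 9

9


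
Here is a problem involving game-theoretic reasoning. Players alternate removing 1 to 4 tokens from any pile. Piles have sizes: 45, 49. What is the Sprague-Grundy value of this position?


Subtraction set: {1, 2, 3, 4}
For this subtraction set, G(n) = n mod 5 (period = max + 1 = 5).
Pile 1 (size 45): G(45) = 45 mod 5 = 0
Pile 2 (size 49): G(49) = 49 mod 5 = 4
Total Grundy value = XOR of all: 0 XOR 4 = 4

4


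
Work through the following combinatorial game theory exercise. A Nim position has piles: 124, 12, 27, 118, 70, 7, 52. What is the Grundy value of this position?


We need the XOR (exclusive or) of all pile sizes.
After XOR-ing pile 1 (size 124): 0 XOR 124 = 124
After XOR-ing pile 2 (size 12): 124 XOR 12 = 112
After XOR-ing pile 3 (size 27): 112 XOR 27 = 107
After XOR-ing pile 4 (size 118): 107 XOR 118 = 29
After XOR-ing pile 5 (size 70): 29 XOR 70 = 91
After XOR-ing pile 6 (size 7): 91 XOR 7 = 92
After XOR-ing pile 7 (size 52): 92 XOR 52 = 104
The Nim-value of this position is 104.

104


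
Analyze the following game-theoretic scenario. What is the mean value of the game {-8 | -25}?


Game = {-8 | -25}, a switch {a | b} with numbers a > b.
Its thermograph has left wall a - t and right wall b + t, which meet at t = (a - b)/2, where both equal (a + b)/2. So the mast (mean value) is at (a + b)/2.
Mean = (-8 + (-25))/2 = -33/2 = -33/2

-33/2


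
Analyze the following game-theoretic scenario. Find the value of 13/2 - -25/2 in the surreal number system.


x = 13/2, y = -25/2
Converting to common denominator: 2
x = 13/2, y = -25/2
x - y = 13/2 - -25/2 = 19

19


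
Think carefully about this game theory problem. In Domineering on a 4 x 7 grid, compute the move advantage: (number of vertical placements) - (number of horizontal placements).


Board is 4 x 7 (rows x cols).
Left (vertical) placements: (rows-1) * cols = 3 * 7 = 21
Right (horizontal) placements: rows * (cols-1) = 4 * 6 = 24
Advantage = Left - Right = 21 - 24 = -3

-3


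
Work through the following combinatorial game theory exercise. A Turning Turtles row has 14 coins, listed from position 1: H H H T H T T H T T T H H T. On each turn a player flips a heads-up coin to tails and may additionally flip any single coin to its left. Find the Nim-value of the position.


Coins: H H H T H T T H T T T H H T
Key fact: a single head at position k behaves exactly like a Nim heap of size k (turning it to T and optionally flipping a coin at j < k corresponds to moving the heap from k to j, or to 0), and heads combine as a disjunctive sum (two heads at the same place would cancel, matching j XOR j = 0). So the Nim-value is the XOR of the 1-indexed positions of the heads.
Face-up positions (1-indexed): [1, 2, 3, 5, 8, 12, 13]
XOR 0 with 1: 0 XOR 1 = 1
XOR 1 with 2: 1 XOR 2 = 3
XOR 3 with 3: 3 XOR 3 = 0
XOR 0 with 5: 0 XOR 5 = 5
XOR 5 with 8: 5 XOR 8 = 13
XOR 13 with 12: 13 XOR 12 = 1
XOR 1 with 13: 1 XOR 13 = 12
Nim-value = 12

12


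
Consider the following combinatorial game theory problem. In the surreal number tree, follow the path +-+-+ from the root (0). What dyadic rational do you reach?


Sign expansion: +-+-+
Rule: track bounds (lo, hi), initially (-inf, +inf). On '+', the current value becomes lo and we move to the simplest number in (value, hi): value + 1 if hi = +inf, otherwise the midpoint (value + hi)/2. On '-', the current value becomes hi and we move to value - 1 if lo = -inf, otherwise the midpoint (lo + value)/2.
Start at 0.
Step 1: sign = +, move right. Bounds: (0, +inf). Value = 1
Step 2: sign = -, move left. Bounds: (0, 1). Value = 1/2
Step 3: sign = +, move right. Bounds: (1/2, 1). Value = 3/4
Step 4: sign = -, move left. Bounds: (1/2, 3/4). Value = 5/8
Step 5: sign = +, move right. Bounds: (5/8, 3/4). Value = 11/16
The surreal number with sign expansion +-+-+ is 11/16.

11/16


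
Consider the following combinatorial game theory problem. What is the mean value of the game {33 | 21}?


Game = {33 | 21}, a switch {a | b} with numbers a > b.
Its thermograph has left wall a - t and right wall b + t, which meet at t = (a - b)/2, where both equal (a + b)/2. So the mast (mean value) is at (a + b)/2.
Mean = (33 + (21))/2 = 54/2 = 27

27


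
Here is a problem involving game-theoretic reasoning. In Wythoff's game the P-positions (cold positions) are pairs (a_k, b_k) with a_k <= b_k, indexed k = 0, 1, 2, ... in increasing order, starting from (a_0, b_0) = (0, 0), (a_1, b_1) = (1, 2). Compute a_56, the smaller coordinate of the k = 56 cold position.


By Wythoff's theorem, a_k = floor(k * phi) and b_k = floor(k * phi^2) = a_k + k, where phi = (1 + sqrt(5))/2 is the golden ratio.
phi = (1 + sqrt(5))/2 = 1.618034
k = 56
k * phi = 56 * 1.618034 = 90.609903
a_56 = floor(k * phi) = 90

90


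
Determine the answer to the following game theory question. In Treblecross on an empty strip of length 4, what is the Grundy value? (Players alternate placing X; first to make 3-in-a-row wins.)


Treblecross: place X on empty cells; 3-in-a-row wins.
Playing within two cells of an existing X lets the opponent win at once, so sensible play treats the cells i-2..i+2 around each X as dead. The player left with no safe cell loses, so this is a normal-play take-away game on strips of safe cells.
Placing X at cell i (0-indexed) of a strip of k safe cells leaves independent strips of sizes max(0, i-2) and max(0, k-i-3). Hence G(k) = mex{ G(max(0,i-2)) XOR G(max(0,k-i-3)) : 0 <= i < k }, with G(0) = 0.
G(1): splits (0,0):0^0=0 -> mex({0}) = 1
G(2): splits (0,0):0^0=0 -> mex({0}) = 1
G(3): splits (0,0):0^0=0 -> mex({0}) = 1
G(4): splits (0,1):0^1=1 (0,0):0^0=0 -> mex({0, 1}) = 2
Therefore G(4) = 2.

2


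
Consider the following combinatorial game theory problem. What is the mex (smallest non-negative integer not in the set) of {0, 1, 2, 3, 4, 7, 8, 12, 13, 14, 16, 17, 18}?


Set = {0, 1, 2, 3, 4, 7, 8, 12, 13, 14, 16, 17, 18}
0 is in the set.
1 is in the set.
2 is in the set.
3 is in the set.
4 is in the set.
5 is NOT in the set. This is the mex.
mex = 5

5


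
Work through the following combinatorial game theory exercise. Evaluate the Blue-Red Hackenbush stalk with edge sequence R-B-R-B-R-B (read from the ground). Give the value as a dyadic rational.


Edges (from ground): R-B-R-B-R-B
By Berlekamp's sign-expansion rule, a Blue-Red Hackenbush stalk has the value of the surreal number whose sign sequence is the edge sequence with B -> + and R -> -.
Sign sequence: -+-+-+
Trace the sign expansion in the surreal number tree, starting from 0:
Edge 1: R (sign -) -> bounds (-inf, 0), value = -1
Edge 2: B (sign +) -> bounds (-1, 0), value = -1/2
Edge 3: R (sign -) -> bounds (-1, -1/2), value = -3/4
Edge 4: B (sign +) -> bounds (-3/4, -1/2), value = -5/8
Edge 5: R (sign -) -> bounds (-3/4, -5/8), value = -11/16
Edge 6: B (sign +) -> bounds (-11/16, -5/8), value = -21/32
Game value = -21/32

-21/32


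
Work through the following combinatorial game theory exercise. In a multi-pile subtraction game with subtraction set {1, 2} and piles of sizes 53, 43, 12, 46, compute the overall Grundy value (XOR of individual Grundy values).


Subtraction set: {1, 2}
For this subtraction set, G(n) = n mod 3 (period = max + 1 = 3).
Pile 1 (size 53): G(53) = 53 mod 3 = 2
Pile 2 (size 43): G(43) = 43 mod 3 = 1
Pile 3 (size 12): G(12) = 12 mod 3 = 0
Pile 4 (size 46): G(46) = 46 mod 3 = 1
Total Grundy value = XOR of all: 2 XOR 1 XOR 0 XOR 1 = 2

2


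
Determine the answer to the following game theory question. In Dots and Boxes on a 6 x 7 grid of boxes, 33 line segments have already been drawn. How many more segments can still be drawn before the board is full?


Grid: 6 x 7 boxes, i.e. 7 rows and 8 columns of dots.
Horizontal edges: (rows + 1) * cols = 7 * 7 = 49
Vertical edges: rows * (cols + 1) = 6 * 8 = 48
Total edges: 49 + 48 = 97
Edges drawn: 33
Remaining: 97 - 33 = 64

64


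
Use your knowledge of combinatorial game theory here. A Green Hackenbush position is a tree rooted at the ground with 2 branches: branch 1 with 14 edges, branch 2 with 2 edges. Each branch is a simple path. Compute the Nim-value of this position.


The tree has 2 branches from the ground vertex.
In Green Hackenbush, the Nim-value of a simple path of length k is k.
Branch 1: length 14, Nim-value = 14
Branch 2: length 2, Nim-value = 2
Total Nim-value = XOR of all branch values:
0 XOR 14 = 14
14 XOR 2 = 12
Nim-value of the tree = 12

12


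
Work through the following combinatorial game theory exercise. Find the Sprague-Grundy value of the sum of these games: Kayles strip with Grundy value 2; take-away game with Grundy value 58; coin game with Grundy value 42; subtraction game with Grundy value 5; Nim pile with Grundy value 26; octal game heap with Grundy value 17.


By the Sprague-Grundy theorem, the Grundy value of a sum of games is the XOR of individual Grundy values.
Kayles strip: Grundy value = 2. Running XOR: 0 XOR 2 = 2
take-away game: Grundy value = 58. Running XOR: 2 XOR 58 = 56
coin game: Grundy value = 42. Running XOR: 56 XOR 42 = 18
subtraction game: Grundy value = 5. Running XOR: 18 XOR 5 = 23
Nim pile: Grundy value = 26. Running XOR: 23 XOR 26 = 13
octal game heap: Grundy value = 17. Running XOR: 13 XOR 17 = 28
The combined Grundy value is 28.

28


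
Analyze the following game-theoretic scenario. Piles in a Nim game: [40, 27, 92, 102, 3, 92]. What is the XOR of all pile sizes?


We need the XOR (exclusive or) of all pile sizes.
After XOR-ing pile 1 (size 40): 0 XOR 40 = 40
After XOR-ing pile 2 (size 27): 40 XOR 27 = 51
After XOR-ing pile 3 (size 92): 51 XOR 92 = 111
After XOR-ing pile 4 (size 102): 111 XOR 102 = 9
After XOR-ing pile 5 (size 3): 9 XOR 3 = 10
After XOR-ing pile 6 (size 92): 10 XOR 92 = 86
The Nim-value of this position is 86.

86


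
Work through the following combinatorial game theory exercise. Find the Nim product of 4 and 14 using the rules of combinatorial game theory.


Nim multiplication is bilinear over XOR: (u XOR v) * w = (u*w) XOR (v*w).
So we split each operand into its bit components and XOR the pairwise Nim products.
4 = 4 (as XOR of powers of 2).
14 = 2 + 4 + 8 (as XOR of powers of 2).
Using the standard Nim-product table on single bits:
  2*2 = 3,   2*4 = 8,   2*8 = 12,
  4*4 = 6,   4*8 = 11,  8*8 = 13,
and  1*x = x (identity), k*l = l*k (commutative).
Pairwise Nim products:
  4 * 2 = 8
  4 * 4 = 6
  4 * 8 = 11
XOR them: 8 XOR 6 XOR 11 = 5.
Result: 4 * 14 = 5 (in Nim).

5


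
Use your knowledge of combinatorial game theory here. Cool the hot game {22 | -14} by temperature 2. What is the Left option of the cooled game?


Original game: {22 | -14} (a switch {a | b} with a > b).
Cooling by t (for t below the temperature (a - b)/2 = 18) taxes each move by t: {a | b} cooled by t is {a - t | b + t}.
Cooling amount: t = 2
Cooled Left option: 22 - 2 = 20
Cooled Right option: -14 + 2 = -12
Cooled game: {20 | -12}
Left option = 20

20


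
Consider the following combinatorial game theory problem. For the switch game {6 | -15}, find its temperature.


The game is {6 | -15}, a switch {a | b} with numbers a > b.
Cooling {a | b} by t gives {a - t | b + t}, which stops being hot when a - t = b + t, i.e. at t = (a - b)/2. So the temperature of a switch is (a - b)/2.
Temperature = (Left option - Right option) / 2
= (6 - (-15)) / 2
= 21 / 2
= 21/2

21/2


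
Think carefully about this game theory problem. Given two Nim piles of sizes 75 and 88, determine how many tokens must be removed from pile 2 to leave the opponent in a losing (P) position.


Piles: 75 and 88
Current XOR: 75 XOR 88 = 19 (non-zero, so this is an N-position).
To make the XOR zero, we need to find a move that balances the piles.
For pile 2 (size 88): target = 88 XOR 19 = 75
We reduce pile 2 from 88 to 75.
Tokens removed: 88 - 75 = 13
Verification: 75 XOR 75 = 0

13


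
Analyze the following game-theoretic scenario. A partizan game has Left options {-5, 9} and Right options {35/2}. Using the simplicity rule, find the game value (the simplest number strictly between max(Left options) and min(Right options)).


Left options: {-5, 9}, max = 9
Right options: {35/2}, min = 35/2
All options are numbers and max(Left) < min(Right), so by the simplicity theorem the value is the simplest (earliest-born) number strictly between 9 and 35/2.
Integers 10 through 17 all lie strictly between 9 and 35/2.
Among integers, the simplest (lowest birthday = smallest |n|; 0 is born on day 0, +-n on day n) is 10.
No non-integer in the interval can be simpler: if x is a non-integer in the interval, then floor(x) or ceil(x) also lies in the interval (the interval contains an integer), and both are proper prefixes of x's sign expansion, i.e. born earlier. So the game value is 10.
Game value = 10

10


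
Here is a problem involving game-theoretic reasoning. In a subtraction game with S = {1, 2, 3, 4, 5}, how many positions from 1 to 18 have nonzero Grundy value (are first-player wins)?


Subtraction set S = {1, 2, 3, 4, 5}, so G(n) = n mod 6.
G(n) = 0 when n is a multiple of 6.
Multiples of 6 in [1, 18]: 3
N-positions (nonzero Grundy) = 18 - 3 = 15

15


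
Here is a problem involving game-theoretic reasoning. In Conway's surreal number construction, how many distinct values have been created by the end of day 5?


Day 0: {|} = 0 is born. Count = 1.
Day n: the number of surreal numbers born by day n is 2^(n+1) - 1.
By day 0: 2^1 - 1 = 1
By day 1: 2^2 - 1 = 3
By day 2: 2^3 - 1 = 7
By day 3: 2^4 - 1 = 15
By day 4: 2^5 - 1 = 31
By day 5: 2^6 - 1 = 63
By day 5: 63 surreal numbers.

63


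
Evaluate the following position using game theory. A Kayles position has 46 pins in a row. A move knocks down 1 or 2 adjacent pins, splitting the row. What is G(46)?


Kayles: a move removes 1 or 2 adjacent pins from a contiguous row.
Removing pins from a row of k leaves two independent rows (a, b) with a + b = k - 1 (one pin) or a + b = k - 2 (two pins); an end removal gives a = 0.
By Sprague-Grundy, G(k) = mex{ G(a) XOR G(b) } over all these splits. G(0) = 0.
G(1): splits (0,0):0^0=0 -> mex({0}) = 1
G(2): splits (0,1):0^1=1 (0,0):0^0=0 -> mex({0, 1}) = 2
G(3): splits (0,2):0^2=2 (1,1):1^1=0 (0,1):0^1=1 -> mex({0, 1, 2}) = 3
G(4): splits (0,3):0^3=3 (1,2):1^2=3 (0,2):0^2=2 (1,1):1^1=0 -> mex({0, 2, 3}) = 1
G(5): splits (0,4):0^1=1 (1,3):1^3=2 (2,2):2^2=0 (0,3):0^3=3 (1,2):1^2=3 -> mex({0, 1, 2, 3}) = 4
G(6) = mex({0, 1, 2, 4}) = 3
G(7) = mex({0, 1, 3, 4, 5}) = 2
G(8) = mex({0, 2, 3, 5, 6}) = 1
G(9) = mex({0, 1, 2, 3, 6, 7}) = 4
G(10) = mex({0, 1, 3, 4, 5, 7}) = 2
G(11) = mex({0, 1, 2, 3, 4, 5}) = 6
G(12) = mex({0, 1, 2, 3, 5, 6, 7}) = 4
G(13) = mex({0, 2, 3, 4, 6, 7}) = 1
G(14) = mex({0, 1, 4, 5, 6, 7}) = 2
G(15) = mex({0, 1, 2, 3, 4, 5, 6}) = 7
G(16) = mex({0, 2, 3, 5, 6, 7}) = 1
G(17) = mex({0, 1, 2, 3, 5, 6, 7}) = 4
G(18) = mex({0, 1, 2, 4, 5, 6}) = 3
G(19) = mex({0, 1, 3, 4, 5, 7}) = 2
G(20) = mex({0, 2, 3, 4, 5, 6, 7}) = 1
G(21) = mex({0, 1, 2, 3, 5, 6, 7}) = 4
G(22) = mex({0, 1, 2, 3, 4, 5, 7}) = 6
G(23) = mex({0, 1, 2, 3, 4, 5, 6}) = 7
G(24) = mex({0, 1, 2, 3, 5, 6, 7}) = 4
G(25) = mex({0, 2, 3, 4, 6, 7}) = 1
G(26) = mex({0, 1, 3, 4, 5, 6, 7}) = 2
G(27) = mex({0, 1, 2, 3, 4, 5, 6, 7}) = 8
G(28) = mex({0, 1, 2, 3, 4, 6, 7, 8}) = 5
G(29) = mex({0, 1, 2, 3, 5, 6, 7, 8, 9}) = 4
G(30) = mex({0, 1, 2, 3, 4, 5, 6, 9, 10}) = 7
G(31) = mex({0, 1, 3, 4, 5, 7, 10, 11}) = 2
G(32) = mex({0, 2, 3, 4, 5, 6, 7, 9, 11}) = 1
G(33) = mex({0, 1, 2, 3, 4, 5, 6, 7, 9, 12}) = 8
G(34) = mex({0, 1, 2, 3, 4, 5, 7, 8, 11, 12}) = 6
G(35) = mex({0, 1, 2, 3, 4, 5, 6, 8, 9, 10, 11}) = 7
G(36) = mex({0, 1, 2, 3, 5, 6, 7, 9, 10}) = 4
G(37) = mex({0, 2, 3, 4, 6, 7, 9, 10, 11, 12}) = 1
G(38) = mex({0, 1, 3, 4, 5, 6, 7, 9, 10, 11, 12}) = 2
G(39) = mex({0, 1, 2, 4, 5, 6, 7, 9, 10, 12, 14}) = 3
G(40) = mex({0, 2, 3, 4, 6, 7, 11, 12, 14}) = 1
G(41) = mex({0, 1, 2, 3, 5, 6, 7, 9, 10, 11, 12}) = 4
G(42) = mex({0, 1, 2, 3, 4, 5, 6, 9, 10}) = 7
G(43) = mex({0, 1, 3, 4, 5, 7, 9, 10, 12, 15}) = 2
G(44) = mex({0, 2, 3, 4, 5, 6, 7, 9, 10, 12, 15}) = 1
G(45) = mex({0, 1, 2, 3, 4, 5, 6, 7, 9, 10, 12, 14}) = 8
G(46) = mex({0, 1, 3, 4, 5, 7, 8, 11, 12, 14}) = 2
Therefore G(46) = 2.

2


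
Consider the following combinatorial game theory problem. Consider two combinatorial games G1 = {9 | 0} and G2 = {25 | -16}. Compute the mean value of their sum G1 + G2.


G1 = {9 | 0}, G2 = {25 | -16}
Each is a switch {a | b} with numbers a > b; its mean value is (a + b)/2, and mean value is additive over game sums: m(G1 + G2) = m(G1) + m(G2).
Mean of G1 = (9 + (0))/2 = 9/2 = 9/2
Mean of G2 = (25 + (-16))/2 = 9/2 = 9/2
Mean of G1 + G2 = 9/2 + 9/2 = 9

9


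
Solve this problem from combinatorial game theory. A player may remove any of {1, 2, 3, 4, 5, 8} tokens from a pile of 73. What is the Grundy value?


The subtraction set is S = {1, 2, 3, 4, 5, 8}.
G(k) = mex{ G(k - s) : s in S, s <= k }. We compute iteratively: G(0) = 0.
G(1) = mex({0}) = 1
G(2) = mex({0, 1}) = 2
G(3) = mex({0, 1, 2}) = 3
G(4) = mex({0, 1, 2, 3}) = 4
G(5) = mex({0, 1, 2, 3, 4}) = 5
G(6) = mex({1, 2, 3, 4, 5}) = 0
G(7) = mex({0, 2, 3, 4, 5}) = 1
G(8) = mex({0, 1, 3, 4, 5}) = 2
G(9) = mex({0, 1, 2, 4, 5}) = 3
G(10) = mex({0, 1, 2, 3, 5}) = 4
G(11) = mex({0, 1, 2, 3, 4}) = 5
G(12) = mex({1, 2, 3, 4, 5}) = 0
G(13) = mex({0, 2, 3, 4, 5}) = 1
Observe that G(6)..G(13) = 0, 1, 2, 3, 4, 5, 0, 1 repeats G(0)..G(7) = 0, 1, 2, 3, 4, 5, 0, 1.
For k >= max(S) = 8, G(k) is determined by the previous 8 values G(k-8)..G(k-1); a window of 8 consecutive values has recurred shifted by 6, so by induction G(k + 6) = G(k) for all k >= 0: the sequence is periodic from the start with period 6.
One period: G(0..5) = 0, 1, 2, 3, 4, 5.
73 mod 6 = 1, so G(73) = G(1) = 1.

1


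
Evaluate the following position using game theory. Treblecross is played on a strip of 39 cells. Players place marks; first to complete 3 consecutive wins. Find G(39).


Treblecross: place X on empty cells; 3-in-a-row wins.
Playing within two cells of an existing X lets the opponent win at once, so sensible play treats the cells i-2..i+2 around each X as dead. The player left with no safe cell loses, so this is a normal-play take-away game on strips of safe cells.
Placing X at cell i (0-indexed) of a strip of k safe cells leaves independent strips of sizes max(0, i-2) and max(0, k-i-3). Hence G(k) = mex{ G(max(0,i-2)) XOR G(max(0,k-i-3)) : 0 <= i < k }, with G(0) = 0.
G(1): splits (0,0):0^0=0 -> mex({0}) = 1
G(2): splits (0,0):0^0=0 -> mex({0}) = 1
G(3): splits (0,0):0^0=0 -> mex({0}) = 1
G(4): splits (0,1):0^1=1 (0,0):0^0=0 -> mex({0, 1}) = 2
G(5): splits (0,2):0^1=1 (0,1):0^1=1 (0,0):0^0=0 -> mex({0, 1}) = 2
G(6) = mex({1}) = 0
G(7) = mex({0, 1, 2}) = 3
G(8) = mex({0, 1, 2}) = 3
G(9) = mex({0, 2}) = 1
G(10) = mex({0, 2, 3}) = 1
G(11) = mex({0, 3}) = 1
G(12) = mex({1, 3}) = 0
G(13) = mex({0, 1, 2, 3}) = 4
G(14) = mex({0, 1, 2}) = 3
G(15) = mex({0, 1, 2}) = 3
G(16) = mex({0, 1, 2, 4}) = 3
G(17) = mex({0, 1, 3, 4}) = 2
G(18) = mex({0, 1, 3, 4}) = 2
G(19) = mex({0, 1, 3, 5}) = 2
G(20) = mex({0, 1, 2, 3, 5}) = 4
G(21) = mex({0, 1, 2, 3, 5}) = 4
G(22) = mex({1, 2, 6}) = 0
G(23) = mex({0, 1, 2, 3, 4, 6}) = 5
G(24) = mex({0, 1, 2, 3, 4}) = 5
G(25) = mex({0, 1, 3, 4, 7}) = 2
G(26) = mex({0, 1, 3, 4, 5, 7}) = 2
G(27) = mex({0, 1, 3, 5}) = 2
G(28) = mex({0, 1, 2, 5}) = 3
G(29) = mex({0, 1, 2, 4, 5, 6}) = 3
G(30) = mex({1, 2, 4, 6}) = 0
G(31) = mex({0, 1, 2, 3, 4, 6}) = 5
G(32) = mex({1, 2, 3, 4, 7}) = 0
G(33) = mex({0, 3, 7}) = 1
G(34) = mex({0, 2, 3, 5, 7}) = 1
G(35) = mex({0, 2, 3, 5, 6}) = 1
G(36) = mex({0, 1, 2, 5, 6}) = 3
G(37) = mex({0, 1, 2, 4, 5, 6}) = 3
G(38) = mex({0, 1, 2, 4}) = 3
G(39) = mex({0, 1, 2, 3, 4, 7}) = 5
Therefore G(39) = 5.

5


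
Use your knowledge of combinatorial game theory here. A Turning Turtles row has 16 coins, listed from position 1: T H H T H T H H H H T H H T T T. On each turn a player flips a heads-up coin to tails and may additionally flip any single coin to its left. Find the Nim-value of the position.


Coins: T H H T H T H H H H T H H T T T
Key fact: a single head at position k behaves exactly like a Nim heap of size k (turning it to T and optionally flipping a coin at j < k corresponds to moving the heap from k to j, or to 0), and heads combine as a disjunctive sum (two heads at the same place would cancel, matching j XOR j = 0). So the Nim-value is the XOR of the 1-indexed positions of the heads.
Face-up positions (1-indexed): [2, 3, 5, 7, 8, 9, 10, 12, 13]
XOR 0 with 2: 0 XOR 2 = 2
XOR 2 with 3: 2 XOR 3 = 1
XOR 1 with 5: 1 XOR 5 = 4
XOR 4 with 7: 4 XOR 7 = 3
XOR 3 with 8: 3 XOR 8 = 11
XOR 11 with 9: 11 XOR 9 = 2
XOR 2 with 10: 2 XOR 10 = 8
XOR 8 with 12: 8 XOR 12 = 4
XOR 4 with 13: 4 XOR 13 = 9
Nim-value = 9

9


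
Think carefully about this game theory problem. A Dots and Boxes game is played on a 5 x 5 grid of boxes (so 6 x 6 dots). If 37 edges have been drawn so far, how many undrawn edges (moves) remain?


Grid: 5 x 5 boxes, i.e. 6 rows and 6 columns of dots.
Horizontal edges: (rows + 1) * cols = 6 * 5 = 30
Vertical edges: rows * (cols + 1) = 5 * 6 = 30
Total edges: 30 + 30 = 60
Edges drawn: 37
Remaining: 60 - 37 = 23

23


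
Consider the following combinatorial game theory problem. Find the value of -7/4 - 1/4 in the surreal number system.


x = -7/4, y = 1/4
Converting to common denominator: 4
x = -7/4, y = 1/4
x - y = -7/4 - 1/4 = -2

-2


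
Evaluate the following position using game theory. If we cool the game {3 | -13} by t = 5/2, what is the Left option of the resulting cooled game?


Original game: {3 | -13} (a switch {a | b} with a > b).
Cooling by t (for t below the temperature (a - b)/2 = 8) taxes each move by t: {a | b} cooled by t is {a - t | b + t}.
Cooling amount: t = 5/2
Cooled Left option: 3 - 5/2 = 1/2
Cooled Right option: -13 + 5/2 = -21/2
Cooled game: {1/2 | -21/2}
Left option = 1/2

1/2


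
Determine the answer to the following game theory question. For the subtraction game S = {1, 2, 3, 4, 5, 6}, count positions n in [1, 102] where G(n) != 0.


Subtraction set S = {1, 2, 3, 4, 5, 6}, so G(n) = n mod 7.
G(n) = 0 when n is a multiple of 7.
Multiples of 7 in [1, 102]: 14
N-positions (nonzero Grundy) = 102 - 14 = 88

88


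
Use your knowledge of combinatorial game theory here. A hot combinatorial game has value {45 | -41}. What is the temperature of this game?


The game is {45 | -41}, a switch {a | b} with numbers a > b.
Cooling {a | b} by t gives {a - t | b + t}, which stops being hot when a - t = b + t, i.e. at t = (a - b)/2. So the temperature of a switch is (a - b)/2.
Temperature = (Left option - Right option) / 2
= (45 - (-41)) / 2
= 86 / 2
= 43

43


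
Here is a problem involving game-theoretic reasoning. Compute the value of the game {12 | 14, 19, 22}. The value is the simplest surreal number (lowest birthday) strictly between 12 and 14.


Left options: {12}, max = 12
Right options: {14, 19, 22}, min = 14
All options are numbers and max(Left) < min(Right), so by the simplicity theorem the value is the simplest (earliest-born) number strictly between 12 and 14.
The only integer strictly between 12 and 14 is 13.
No non-integer in the interval can be simpler: if x is a non-integer in the interval, then floor(x) or ceil(x) also lies in the interval (the interval contains an integer), and both are proper prefixes of x's sign expansion, i.e. born earlier. So the game value is 13.
Game value = 13

13


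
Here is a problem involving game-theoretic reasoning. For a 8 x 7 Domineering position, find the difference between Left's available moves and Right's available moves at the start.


Board is 8 x 7 (rows x cols).
Left (vertical) placements: (rows-1) * cols = 7 * 7 = 49
Right (horizontal) placements: rows * (cols-1) = 8 * 6 = 48
Advantage = Left - Right = 49 - 48 = 1

1


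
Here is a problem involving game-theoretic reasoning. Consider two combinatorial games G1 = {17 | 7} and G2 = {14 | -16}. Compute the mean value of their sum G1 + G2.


G1 = {17 | 7}, G2 = {14 | -16}
Each is a switch {a | b} with numbers a > b; its mean value is (a + b)/2, and mean value is additive over game sums: m(G1 + G2) = m(G1) + m(G2).
Mean of G1 = (17 + (7))/2 = 24/2 = 12
Mean of G2 = (14 + (-16))/2 = -2/2 = -1
Mean of G1 + G2 = 12 + -1 = 11

11


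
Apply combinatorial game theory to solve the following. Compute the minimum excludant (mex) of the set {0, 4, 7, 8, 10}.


Set = {0, 4, 7, 8, 10}
0 is in the set.
1 is NOT in the set. This is the mex.
mex = 1

1


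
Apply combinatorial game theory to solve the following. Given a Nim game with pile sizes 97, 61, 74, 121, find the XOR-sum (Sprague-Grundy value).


We need the XOR (exclusive or) of all pile sizes.
After XOR-ing pile 1 (size 97): 0 XOR 97 = 97
After XOR-ing pile 2 (size 61): 97 XOR 61 = 92
After XOR-ing pile 3 (size 74): 92 XOR 74 = 22
After XOR-ing pile 4 (size 121): 22 XOR 121 = 111
The Nim-value of this position is 111.

111


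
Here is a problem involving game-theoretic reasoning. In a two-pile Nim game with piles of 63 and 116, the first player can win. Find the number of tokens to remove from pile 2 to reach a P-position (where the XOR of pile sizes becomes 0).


Piles: 63 and 116
Current XOR: 63 XOR 116 = 75 (non-zero, so this is an N-position).
To make the XOR zero, we need to find a move that balances the piles.
For pile 2 (size 116): target = 116 XOR 75 = 63
We reduce pile 2 from 116 to 63.
Tokens removed: 116 - 63 = 53
Verification: 63 XOR 63 = 0

53


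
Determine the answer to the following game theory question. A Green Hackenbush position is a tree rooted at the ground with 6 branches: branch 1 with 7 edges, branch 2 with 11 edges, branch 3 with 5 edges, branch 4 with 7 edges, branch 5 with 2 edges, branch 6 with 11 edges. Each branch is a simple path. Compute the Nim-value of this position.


The tree has 6 branches from the ground vertex.
In Green Hackenbush, the Nim-value of a simple path of length k is k.
Branch 1: length 7, Nim-value = 7
Branch 2: length 11, Nim-value = 11
Branch 3: length 5, Nim-value = 5
Branch 4: length 7, Nim-value = 7
Branch 5: length 2, Nim-value = 2
Branch 6: length 11, Nim-value = 11
Total Nim-value = XOR of all branch values:
0 XOR 7 = 7
7 XOR 11 = 12
12 XOR 5 = 9
9 XOR 7 = 14
14 XOR 2 = 12
12 XOR 11 = 7
Nim-value of the tree = 7

7


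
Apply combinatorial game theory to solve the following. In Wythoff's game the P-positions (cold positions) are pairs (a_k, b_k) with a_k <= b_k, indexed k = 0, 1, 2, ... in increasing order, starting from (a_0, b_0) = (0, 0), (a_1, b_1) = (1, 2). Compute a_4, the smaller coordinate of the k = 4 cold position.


By Wythoff's theorem, a_k = floor(k * phi) and b_k = floor(k * phi^2) = a_k + k, where phi = (1 + sqrt(5))/2 is the golden ratio.
phi = (1 + sqrt(5))/2 = 1.618034
k = 4
k * phi = 4 * 1.618034 = 6.472136
a_4 = floor(k * phi) = 6

6


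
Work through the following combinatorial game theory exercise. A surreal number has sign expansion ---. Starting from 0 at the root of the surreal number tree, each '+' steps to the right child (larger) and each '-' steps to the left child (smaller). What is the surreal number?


Sign expansion: ---
Rule: track bounds (lo, hi), initially (-inf, +inf). On '+', the current value becomes lo and we move to the simplest number in (value, hi): value + 1 if hi = +inf, otherwise the midpoint (value + hi)/2. On '-', the current value becomes hi and we move to value - 1 if lo = -inf, otherwise the midpoint (lo + value)/2.
Start at 0.
Step 1: sign = -, move left. Bounds: (-inf, 0). Value = -1
Step 2: sign = -, move left. Bounds: (-inf, -1). Value = -2
Step 3: sign = -, move left. Bounds: (-inf, -2). Value = -3
The surreal number with sign expansion --- is -3.

-3
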